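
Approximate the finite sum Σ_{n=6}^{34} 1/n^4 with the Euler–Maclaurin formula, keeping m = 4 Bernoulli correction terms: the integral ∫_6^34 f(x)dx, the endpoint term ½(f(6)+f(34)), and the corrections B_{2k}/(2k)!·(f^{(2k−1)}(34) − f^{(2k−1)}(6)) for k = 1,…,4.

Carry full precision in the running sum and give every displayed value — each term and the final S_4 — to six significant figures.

The integral term ∫_6^34 1/x^4 dx = 0.00153473.
½[f(6) + f(34)] = ½[0.000771605 + 7.48315e-07] = 0.000386177.
So far: 0.00192091.
k=1: B_{2}/(2)! × [f^{(1)}(34) − f^{(1)}(6)] = 1/12 × (-8.80370e-08 − (-0.000514403)) = 4.28596e-05.
After k=1: 0.00196377.
k=2: B_{4}/(4)! × [f^{(3)}(34) − f^{(3)}(6)] = −1/720 × (-2.28470e-09 − (-0.000428669)) = -5.95371e-07.
After k=2: 0.00196317.
k=3: B_{6}/(6)! × [f^{(5)}(34) − f^{(5)}(6)] = 1/30240 × (-1.10677e-10 − (-0.000666819)) = 2.20509e-08.
After k=3: 0.00196319.
k=4: B_{8}/(8)! × [f^{(7)}(34) − f^{(7)}(6)] = −1/1209600 × (-8.61675e-12 − (-0.00166705)) = -1.37818e-09.

S_4 ≈ 0.00196319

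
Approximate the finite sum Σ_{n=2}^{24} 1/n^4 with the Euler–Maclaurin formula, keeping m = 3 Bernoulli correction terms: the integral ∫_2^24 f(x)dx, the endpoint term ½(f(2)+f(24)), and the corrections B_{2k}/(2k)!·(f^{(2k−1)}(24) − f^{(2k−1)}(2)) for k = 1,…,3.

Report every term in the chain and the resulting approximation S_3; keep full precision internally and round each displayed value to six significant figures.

∫_2^24 1/x^4 dx evaluates to 0.0416426.
Endpoint term: (f(2) + f(24))/2 = (0.0625000 + 3.01408e-06)/2 = 0.0312515.
So far: 0.0728941.
k=1: B_{2}/(2)! × [f^{(1)}(24) − f^{(1)}(2)] = 1/12 × (-5.02347e-07 − (-0.125000)) = 0.0104166.
Partial sum through k=1: 0.0833107.
k=2: B_{4}/(4)! × [f^{(3)}(24) − f^{(3)}(2)] = −1/720 × (-2.61639e-08 − (-0.937500)) = -0.00130208.
Partial sum through k=2: 0.0820086.
k=3: B_{6}/(6)! × [f^{(5)}(24) − f^{(5)}(2)] = 1/30240 × (-2.54371e-09 − (-13.1250)) = 0.000434028.

S_3 ≈ 0.0824426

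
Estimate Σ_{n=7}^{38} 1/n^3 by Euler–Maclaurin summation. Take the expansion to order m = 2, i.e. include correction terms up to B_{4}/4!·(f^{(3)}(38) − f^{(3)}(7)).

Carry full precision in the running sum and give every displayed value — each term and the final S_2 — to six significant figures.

S_2 ≈ 0.0114280

Integral: ∫_7^38 1/x^3 dx = 0.00985782.
Endpoint term: (f(7) + f(38))/2 = (0.00291545 + 1.82242e-05)/2 = 0.00146684.
Integral + boundary = 0.0113247.
Correction k=1: B_{2}/2! · (f^{(1)}(38) − f^{(1)}(7)) = 1/12 · (-1.43876e-06 − (-0.00124948)) = 0.000104003.
After k=1: 0.0114287.
Correction k=2: B_{4}/4! · (f^{(3)}(38) − f^{(3)}(7)) = −1/720 · (-1.99274e-08 − (-0.000509992)) = -7.08294e-07.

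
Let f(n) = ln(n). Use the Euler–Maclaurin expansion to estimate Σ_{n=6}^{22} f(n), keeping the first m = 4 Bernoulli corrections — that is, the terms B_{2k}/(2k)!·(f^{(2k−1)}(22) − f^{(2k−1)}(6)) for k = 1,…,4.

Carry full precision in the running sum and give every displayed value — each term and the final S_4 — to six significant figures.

The integral term ∫_6^22 ln(x) dx = 41.2524.
½[f(6) + f(22)] = ½[1.79176 + 3.09104] = 2.44140.
Running total after boundary: 43.6938.
Correction k=1: B_{2}/2! · (f^{(1)}(22) − f^{(1)}(6)) = 1/12 · (0.0454545 − 0.166667) = -0.0101010.
After k=1: 43.6837.
Correction k=2: B_{4}/4! · (f^{(3)}(22) − f^{(3)}(6)) = −1/720 · (0.000187829 − 0.00925926) = 1.25992e-05.
After k=2: 43.6837.
Correction k=3: B_{6}/6! · (f^{(5)}(22) − f^{(5)}(6)) = 1/30240 · (4.65691e-06 − 0.00308642) = -1.01910e-07.
After k=3: 43.6837.
Correction k=4: B_{8}/8! · (f^{(7)}(22) − f^{(7)}(6)) = −1/1209600 · (2.88651e-07 − 0.00257202) = 2.12610e-09.

S_4 ≈ 43.6837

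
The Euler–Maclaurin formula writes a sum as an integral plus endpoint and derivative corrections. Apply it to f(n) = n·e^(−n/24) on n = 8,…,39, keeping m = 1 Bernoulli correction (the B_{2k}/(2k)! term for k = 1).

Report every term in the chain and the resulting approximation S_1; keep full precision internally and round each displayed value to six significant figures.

Integral: ∫_8^39 x·e^(−x/24) dx = 252.566.
Endpoint term: (f(8) + f(39))/2 = (5.73225 + 7.67956)/2 = 6.70590.
So far: 259.271.
Correction k=1: B_{2}/2! · (f^{(1)}(39) − f^{(1)}(8)) = 1/12 · (-0.123070 − 0.477688) = -0.0500631.

S_1 ≈ 259.221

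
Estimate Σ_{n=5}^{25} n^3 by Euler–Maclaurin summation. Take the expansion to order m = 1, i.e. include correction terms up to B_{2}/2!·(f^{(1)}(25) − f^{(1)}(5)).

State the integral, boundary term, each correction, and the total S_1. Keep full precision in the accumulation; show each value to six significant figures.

∫_5^25 x^3 dx evaluates to 97500.0.
Boundary: ½(f(5) + f(25)) = ½(125.000 + 15625.0) = 7875.00.
Integral + boundary = 105375.
Correction k=1: B_{2}/2! · (f^{(1)}(25) − f^{(1)}(5)) = 1/12 · (1875.00 − 75.0000) = 150.000.

S_1 ≈ 105525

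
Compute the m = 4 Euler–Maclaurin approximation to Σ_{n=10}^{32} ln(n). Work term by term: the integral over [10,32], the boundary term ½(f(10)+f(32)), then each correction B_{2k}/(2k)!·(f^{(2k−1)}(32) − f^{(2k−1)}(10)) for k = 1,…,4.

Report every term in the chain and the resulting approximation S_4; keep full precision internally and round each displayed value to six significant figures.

S_4 ≈ 68.7561

The integral term ∫_10^32 ln(x) dx = 65.8777.
½[f(10) + f(32)] = ½[2.30259 + 3.46574] = 2.88416.
So far: 68.7619.
Correction k=1: B_{2}/2! · (f^{(1)}(32) − f^{(1)}(10)) = 1/12 · (0.0312500 − 0.100000) = -0.00572917.
After k=1: 68.7561.
Correction k=2: B_{4}/4! · (f^{(3)}(32) − f^{(3)}(10)) = −1/720 · (6.10352e-05 − 0.00200000) = 2.69301e-06.
After k=2: 68.7561.
Correction k=3: B_{6}/6! · (f^{(5)}(32) − f^{(5)}(10)) = 1/30240 · (7.15256e-07 − 0.000240000) = -7.91286e-09.
After k=3: 68.7561.
Correction k=4: B_{8}/8! · (f^{(7)}(32) − f^{(7)}(10)) = −1/1209600 · (2.09548e-08 − 7.20000e-05) = 5.95065e-11.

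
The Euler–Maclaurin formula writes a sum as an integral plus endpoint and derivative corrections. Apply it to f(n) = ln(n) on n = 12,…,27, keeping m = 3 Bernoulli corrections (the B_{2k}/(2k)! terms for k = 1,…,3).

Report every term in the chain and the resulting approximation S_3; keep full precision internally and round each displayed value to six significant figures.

S_3 ≈ 47.0552

Integral: ∫_12^27 ln(x) dx = 44.1687.
Endpoint term: (f(12) + f(27))/2 = (2.48491 + 3.29584)/2 = 2.89037.
Integral + boundary = 47.0591.
k=1: B_{2}/(2)! × [f^{(1)}(27) − f^{(1)}(12)] = 1/12 × (0.0370370 − 0.0833333) = -0.00385802.
Running total after k=1: 47.0552.
k=2: B_{4}/(4)! × [f^{(3)}(27) − f^{(3)}(12)] = −1/720 × (0.000101611 − 0.00115741) = 1.46638e-06.
Running total after k=2: 47.0552.
k=3: B_{6}/(6)! × [f^{(5)}(27) − f^{(5)}(12)] = 1/30240 × (1.67260e-06 − 9.64506e-05) = -3.13419e-09.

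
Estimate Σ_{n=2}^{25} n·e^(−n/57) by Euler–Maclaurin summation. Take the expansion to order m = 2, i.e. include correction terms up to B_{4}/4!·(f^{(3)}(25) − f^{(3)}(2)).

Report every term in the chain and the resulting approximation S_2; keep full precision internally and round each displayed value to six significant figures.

Integral: ∫_2^25 x·e^(−x/57) dx = 232.592.
Boundary: ½(f(2) + f(25)) = ½(1.93104 + 16.1235) = 9.02728.
Integral + boundary = 241.619.
k=1: B_{2}/(2)! × [f^{(1)}(25) − f^{(1)}(2)] = 1/12 × (0.362072 − 0.931643) = -0.0474642.
After k=1: 241.572.
k=2: B_{4}/(4)! × [f^{(3)}(25) − f^{(3)}(2)] = −1/720 × (0.000508450 − 0.000881097) = 5.17565e-07.

S_2 ≈ 241.572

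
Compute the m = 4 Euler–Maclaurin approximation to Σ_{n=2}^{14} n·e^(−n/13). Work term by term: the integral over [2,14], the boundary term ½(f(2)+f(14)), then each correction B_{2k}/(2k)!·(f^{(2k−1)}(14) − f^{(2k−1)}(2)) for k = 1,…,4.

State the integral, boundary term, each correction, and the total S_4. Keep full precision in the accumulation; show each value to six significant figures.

S_4 ≈ 50.8077

The integral term ∫_2^14 x·e^(−x/13) dx = 47.6284.
Endpoint term: (f(2) + f(14))/2 = (1.71481 + 4.76899)/2 = 3.24190.
Integral + boundary = 50.8703.
Correction k=1: B_{2}/2! · (f^{(1)}(14) − f^{(1)}(2)) = 1/12 · (-0.0262032 − 0.725496) = -0.0626416.
Partial sum through k=1: 50.8077.
Correction k=2: B_{4}/4! · (f^{(3)}(14) − f^{(3)}(2)) = −1/720 · (0.00387622 − 0.0144397) = 1.46715e-05.
Partial sum through k=2: 50.8077.
Correction k=3: B_{6}/6! · (f^{(5)}(14) − f^{(5)}(2)) = 1/30240 · (4.67899e-05 − 0.000145482) = -3.26363e-09.
Partial sum through k=3: 50.8077.
Correction k=4: B_{8}/8! · (f^{(7)}(14) − f^{(7)}(2)) = −1/1209600 · (4.18009e-07 − 1.21611e-06) = 6.59804e-13.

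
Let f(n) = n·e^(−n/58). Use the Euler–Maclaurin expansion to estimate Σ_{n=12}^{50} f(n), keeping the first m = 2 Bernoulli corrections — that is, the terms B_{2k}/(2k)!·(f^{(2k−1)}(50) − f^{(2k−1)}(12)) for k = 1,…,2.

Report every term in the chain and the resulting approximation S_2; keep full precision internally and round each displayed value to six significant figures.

∫_12^50 x·e^(−x/58) dx evaluates to 655.992.
½[f(12) + f(50)] = ½[9.75725 + 21.1144] = 15.4358.
Integral + boundary = 671.428.
Order-1 term: 1/12 · (0.0582465 − 0.644875) = -0.0488857.
Running total after k=1: 671.379.
Order-2 term: −1/720 · (0.000268377 − 0.000675114) = 5.64912e-07.

S_2 ≈ 671.379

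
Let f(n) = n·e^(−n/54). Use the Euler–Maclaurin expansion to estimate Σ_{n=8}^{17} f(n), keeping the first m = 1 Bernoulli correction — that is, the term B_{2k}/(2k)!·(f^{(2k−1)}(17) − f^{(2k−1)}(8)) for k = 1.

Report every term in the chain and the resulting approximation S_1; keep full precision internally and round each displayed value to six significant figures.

Integral: ∫_8^17 x·e^(−x/54) dx = 88.4629.
Boundary: ½(f(8) + f(17)) = ½(6.89843 + 12.4087) = 9.65357.
Integral + boundary = 98.1165.
Order-1 term: 1/12 · (0.500133 − 0.734555) = -0.0195351.

S_1 ≈ 98.0969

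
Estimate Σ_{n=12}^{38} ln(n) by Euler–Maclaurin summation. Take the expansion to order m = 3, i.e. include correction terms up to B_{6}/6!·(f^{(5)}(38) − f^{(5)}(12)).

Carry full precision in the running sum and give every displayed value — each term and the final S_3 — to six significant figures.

S_3 ≈ 85.4659

∫_12^38 ln(x) dx evaluates to 82.4094.
½[f(12) + f(38)] = ½[2.48491 + 3.63759] = 3.06125.
Integral + boundary = 85.4706.
Order-1 term: 1/12 · (0.0263158 − 0.0833333) = -0.00475146.
Running total after k=1: 85.4659.
Order-2 term: −1/720 · (3.64485e-05 − 0.00115741) = 1.55689e-06.
Running total after k=2: 85.4659.
Order-3 term: 1/30240 · (3.02896e-07 − 9.64506e-05) = -3.17949e-09.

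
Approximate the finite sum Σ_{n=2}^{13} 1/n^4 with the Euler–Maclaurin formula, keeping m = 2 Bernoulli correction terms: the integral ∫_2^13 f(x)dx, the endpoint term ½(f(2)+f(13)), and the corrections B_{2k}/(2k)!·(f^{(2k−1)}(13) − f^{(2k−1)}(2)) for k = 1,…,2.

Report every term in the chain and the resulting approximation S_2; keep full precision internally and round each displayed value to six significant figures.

S_2 ≈ 0.0818961

Integral: ∫_2^13 1/x^4 dx = 0.0415149.
Endpoint term: (f(2) + f(13))/2 = (0.0625000 + 3.50128e-05)/2 = 0.0312675.
Running total after boundary: 0.0727825.
k=1: B_{2}/(2)! × [f^{(1)}(13) − f^{(1)}(2)] = 1/12 × (-1.07732e-05 − (-0.125000)) = 0.0104158.
After k=1: 0.0831982.
k=2: B_{4}/(4)! × [f^{(3)}(13) − f^{(3)}(2)] = −1/720 × (-1.91240e-06 − (-0.937500)) = -0.00130208.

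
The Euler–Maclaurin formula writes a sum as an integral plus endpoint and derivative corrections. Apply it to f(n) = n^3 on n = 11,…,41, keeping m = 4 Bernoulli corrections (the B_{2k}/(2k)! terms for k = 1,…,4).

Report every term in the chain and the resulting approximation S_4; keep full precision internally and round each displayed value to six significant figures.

The integral term ∫_11^41 x^3 dx = 702780.
Endpoint term: (f(11) + f(41))/2 = (1331.00 + 68921.0)/2 = 35126.0.
Running total after boundary: 737906.
Order-1 term: 1/12 · (5043.00 − 363.000) = 390.000.
After k=1: 738296.
Order-2 term: −1/720 · (6.00000 − 6.00000) = 0.00000.
After k=2: 738296.
Order-3 term: 1/30240 · (0.00000 − 0.00000) = 0.00000.
After k=3: 738296.
Order-4 term: −1/1209600 · (0.00000 − 0.00000) = 0.00000.

S_4 ≈ 738296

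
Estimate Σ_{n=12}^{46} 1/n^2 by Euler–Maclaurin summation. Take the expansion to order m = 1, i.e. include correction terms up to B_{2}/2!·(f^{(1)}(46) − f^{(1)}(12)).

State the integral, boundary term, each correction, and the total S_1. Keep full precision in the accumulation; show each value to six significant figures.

∫_12^46 1/x^2 dx evaluates to 0.0615942.
Boundary: ½(f(12) + f(46)) = ½(0.00694444 + 0.000472590) = 0.00370852.
So far: 0.0653027.
Correction k=1: B_{2}/2! · (f^{(1)}(46) − f^{(1)}(12)) = 1/12 · (-2.05474e-05 − (-0.00115741)) = 9.47383e-05.

S_1 ≈ 0.0653975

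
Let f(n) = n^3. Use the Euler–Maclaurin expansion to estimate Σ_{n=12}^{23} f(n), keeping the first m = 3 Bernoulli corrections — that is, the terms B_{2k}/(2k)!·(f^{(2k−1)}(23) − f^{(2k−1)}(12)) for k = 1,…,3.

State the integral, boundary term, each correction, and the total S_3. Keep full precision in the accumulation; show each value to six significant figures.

S_3 ≈ 71820.0

∫_12^23 x^3 dx evaluates to 64776.2.
½[f(12) + f(23)] = ½[1728.00 + 12167.0] = 6947.50.
Running total after boundary: 71723.8.
Correction k=1: B_{2}/2! · (f^{(1)}(23) − f^{(1)}(12)) = 1/12 · (1587.00 − 432.000) = 96.2500.
Partial sum through k=1: 71820.0.
Correction k=2: B_{4}/4! · (f^{(3)}(23) − f^{(3)}(12)) = −1/720 · (6.00000 − 6.00000) = 0.00000.
Partial sum through k=2: 71820.0.
Correction k=3: B_{6}/6! · (f^{(5)}(23) − f^{(5)}(12)) = 1/30240 · (0.00000 − 0.00000) = 0.00000.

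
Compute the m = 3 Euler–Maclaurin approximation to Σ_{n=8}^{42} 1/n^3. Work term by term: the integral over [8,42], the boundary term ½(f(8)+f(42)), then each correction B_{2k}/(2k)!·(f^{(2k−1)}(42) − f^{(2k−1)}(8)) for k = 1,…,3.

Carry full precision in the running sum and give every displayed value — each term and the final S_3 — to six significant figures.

Integral: ∫_8^42 1/x^3 dx = 0.00752905.
Endpoint term: (f(8) + f(42))/2 = (0.00195312 + 1.34975e-05)/2 = 0.000983311.
Running total after boundary: 0.00851236.
k=1: B_{2}/(2)! × [f^{(1)}(42) − f^{(1)}(8)] = 1/12 × (-9.64104e-07 − (-0.000732422)) = 6.09548e-05.
Running total after k=1: 0.00857332.
k=2: B_{4}/(4)! × [f^{(3)}(42) − f^{(3)}(8)] = −1/720 × (-1.09309e-08 − (-0.000228882)) = -3.17876e-07.
Running total after k=2: 0.00857300.
k=3: B_{6}/(6)! × [f^{(5)}(42) − f^{(5)}(8)] = 1/30240 × (-2.60259e-10 − (-0.000150204)) = 4.96705e-09.

S_3 ≈ 0.00857301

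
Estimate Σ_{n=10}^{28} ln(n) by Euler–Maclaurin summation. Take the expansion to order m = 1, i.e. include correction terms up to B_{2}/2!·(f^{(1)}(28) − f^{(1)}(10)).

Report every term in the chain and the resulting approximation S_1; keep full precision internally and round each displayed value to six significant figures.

S_1 ≈ 55.0879

Integral: ∫_10^28 ln(x) dx = 52.2759.
½[f(10) + f(28)] = ½[2.30259 + 3.33220] = 2.81739.
Running total after boundary: 55.0933.
Correction k=1: B_{2}/2! · (f^{(1)}(28) − f^{(1)}(10)) = 1/12 · (0.0357143 − 0.100000) = -0.00535714.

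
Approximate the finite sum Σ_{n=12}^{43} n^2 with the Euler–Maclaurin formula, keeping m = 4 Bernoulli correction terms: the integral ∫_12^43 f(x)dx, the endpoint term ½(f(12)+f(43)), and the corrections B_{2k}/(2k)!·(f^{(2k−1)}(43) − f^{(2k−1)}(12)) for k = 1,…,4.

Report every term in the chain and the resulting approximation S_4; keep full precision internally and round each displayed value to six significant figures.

The integral term ∫_12^43 x^2 dx = 25926.3.
Boundary: ½(f(12) + f(43)) = ½(144.000 + 1849.00) = 996.500.
So far: 26922.8.
Order-1 term: 1/12 · (86.0000 − 24.0000) = 5.16667.
Partial sum through k=1: 26928.0.
Order-2 term: −1/720 · (0.00000 − 0.00000) = 0.00000.
Partial sum through k=2: 26928.0.
Order-3 term: 1/30240 · (0.00000 − 0.00000) = 0.00000.
Partial sum through k=3: 26928.0.
Order-4 term: −1/1209600 · (0.00000 − 0.00000) = 0.00000.

S_4 ≈ 26928.0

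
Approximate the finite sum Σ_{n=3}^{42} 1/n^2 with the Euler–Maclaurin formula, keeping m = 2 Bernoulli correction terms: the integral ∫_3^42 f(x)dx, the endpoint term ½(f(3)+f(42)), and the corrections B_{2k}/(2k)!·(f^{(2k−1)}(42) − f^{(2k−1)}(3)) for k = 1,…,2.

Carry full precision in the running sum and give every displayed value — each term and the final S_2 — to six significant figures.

∫_3^42 1/x^2 dx evaluates to 0.309524.
½[f(3) + f(42)] = ½[0.111111 + 0.000566893] = 0.0558390.
So far: 0.365363.
Order-1 term: 1/12 · (-2.69949e-05 − (-0.0740741)) = 0.00617059.
Partial sum through k=1: 0.371533.
Order-2 term: −1/720 · (-1.83639e-07 − (-0.0987654)) = -0.000137174.

S_2 ≈ 0.371396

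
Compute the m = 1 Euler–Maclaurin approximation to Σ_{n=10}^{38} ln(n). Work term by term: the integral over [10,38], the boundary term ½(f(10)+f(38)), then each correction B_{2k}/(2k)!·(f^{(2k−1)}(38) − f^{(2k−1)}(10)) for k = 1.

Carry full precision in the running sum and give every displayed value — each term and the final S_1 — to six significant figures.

The integral term ∫_10^38 ln(x) dx = 87.2024.
Endpoint term: (f(10) + f(38))/2 = (2.30259 + 3.63759)/2 = 2.97009.
So far: 90.1725.
Correction k=1: B_{2}/2! · (f^{(1)}(38) − f^{(1)}(10)) = 1/12 · (0.0263158 − 0.100000) = -0.00614035.

S_1 ≈ 90.1664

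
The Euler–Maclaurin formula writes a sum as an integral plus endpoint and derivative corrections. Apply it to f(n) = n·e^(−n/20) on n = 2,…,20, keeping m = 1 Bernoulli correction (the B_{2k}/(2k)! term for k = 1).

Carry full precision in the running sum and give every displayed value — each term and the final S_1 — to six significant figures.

S_1 ≈ 108.341

∫_2^20 x·e^(−x/20) dx evaluates to 103.825.
Boundary: ½(f(2) + f(20)) = ½(1.80967 + 7.35759) = 4.58363.
Running total after boundary: 108.409.
Order-1 term: 1/12 · (0.00000 − 0.814354) = -0.0678628.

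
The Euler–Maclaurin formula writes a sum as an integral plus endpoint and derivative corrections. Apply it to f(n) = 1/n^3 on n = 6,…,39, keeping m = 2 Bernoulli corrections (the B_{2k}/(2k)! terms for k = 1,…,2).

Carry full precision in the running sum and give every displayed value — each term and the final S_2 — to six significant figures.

∫_6^39 1/x^3 dx evaluates to 0.0135602.
Boundary: ½(f(6) + f(39)) = ½(0.00462963 + 1.68580e-05) = 0.00232324.
So far: 0.0158834.
k=1: B_{2}/(2)! × [f^{(1)}(39) − f^{(1)}(6)] = 1/12 × (-1.29677e-06 − (-0.00231481)) = 0.000192793.
Partial sum through k=1: 0.0160762.
k=2: B_{4}/(4)! × [f^{(3)}(39) − f^{(3)}(6)] = −1/720 × (-1.70515e-08 − (-0.00128601)) = -1.78610e-06.

S_2 ≈ 0.0160744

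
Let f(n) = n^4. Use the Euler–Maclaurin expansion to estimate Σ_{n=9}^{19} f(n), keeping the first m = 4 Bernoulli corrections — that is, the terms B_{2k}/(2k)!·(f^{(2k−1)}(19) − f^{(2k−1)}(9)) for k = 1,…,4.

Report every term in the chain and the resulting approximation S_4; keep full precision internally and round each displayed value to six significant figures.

Integral: ∫_9^19 x^4 dx = 483410.
½[f(9) + f(19)] = ½[6561.00 + 130321] = 68441.0.
Running total after boundary: 551851.
k=1: B_{2}/(2)! × [f^{(1)}(19) − f^{(1)}(9)] = 1/12 × (27436.0 − 2916.00) = 2043.33.
Partial sum through k=1: 553894.
k=2: B_{4}/(4)! × [f^{(3)}(19) − f^{(3)}(9)] = −1/720 × (456.000 − 216.000) = -0.333333.
Partial sum through k=2: 553894.
k=3: B_{6}/(6)! × [f^{(5)}(19) − f^{(5)}(9)] = 1/30240 × (0.00000 − 0.00000) = 0.00000.
Partial sum through k=3: 553894.
k=4: B_{8}/(8)! × [f^{(7)}(19) − f^{(7)}(9)] = −1/1209600 × (0.00000 − 0.00000) = 0.00000.

S_4 ≈ 553894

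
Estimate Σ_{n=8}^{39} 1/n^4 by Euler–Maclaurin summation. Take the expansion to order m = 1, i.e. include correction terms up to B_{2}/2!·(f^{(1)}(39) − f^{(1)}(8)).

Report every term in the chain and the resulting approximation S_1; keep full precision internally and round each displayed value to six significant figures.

∫_8^39 1/x^4 dx evaluates to 0.000645422.
Endpoint term: (f(8) + f(39))/2 = (0.000244141 + 4.32257e-07)/2 = 0.000122286.
Integral + boundary = 0.000767709.
k=1: B_{2}/(2)! × [f^{(1)}(39) − f^{(1)}(8)] = 1/12 × (-4.43340e-08 − (-0.000122070)) = 1.01688e-05.

S_1 ≈ 0.000777878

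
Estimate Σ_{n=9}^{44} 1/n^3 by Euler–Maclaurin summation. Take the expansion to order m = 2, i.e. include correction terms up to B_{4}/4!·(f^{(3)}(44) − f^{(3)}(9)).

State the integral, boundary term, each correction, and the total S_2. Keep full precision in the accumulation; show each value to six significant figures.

S_2 ≈ 0.00664420

∫_9^44 1/x^3 dx evaluates to 0.00591458.
½[f(9) + f(44)] = ½[0.00137174 + 1.17393e-05] = 0.000691741.
Integral + boundary = 0.00660632.
Order-1 term: 1/12 · (-8.00406e-07 − (-0.000457247)) = 3.80372e-05.
After k=1: 0.00664435.
Order-2 term: −1/720 · (-8.26866e-09 − (-0.000112901)) = -1.56795e-07.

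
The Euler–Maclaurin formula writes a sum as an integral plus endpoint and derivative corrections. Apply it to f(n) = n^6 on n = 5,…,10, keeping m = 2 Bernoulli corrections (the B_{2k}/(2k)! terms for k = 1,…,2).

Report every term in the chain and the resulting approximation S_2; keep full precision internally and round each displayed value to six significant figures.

∫_5^10 x^6 dx evaluates to 1.41741e+06.
Boundary: ½(f(5) + f(10)) = ½(15625.0 + 1.00000e+06) = 507812.
Integral + boundary = 1.92522e+06.
k=1: B_{2}/(2)! × [f^{(1)}(10) − f^{(1)}(5)] = 1/12 × (600000 − 18750.0) = 48437.5.
Running total after k=1: 1.97366e+06.
k=2: B_{4}/(4)! × [f^{(3)}(10) − f^{(3)}(5)] = −1/720 × (120000 − 15000.0) = -145.833.

S_2 ≈ 1.97351e+06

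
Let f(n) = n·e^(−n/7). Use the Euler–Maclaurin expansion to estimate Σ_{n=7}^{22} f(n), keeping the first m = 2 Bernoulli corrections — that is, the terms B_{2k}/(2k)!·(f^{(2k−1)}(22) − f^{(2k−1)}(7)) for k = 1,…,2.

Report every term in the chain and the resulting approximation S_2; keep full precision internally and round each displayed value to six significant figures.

S_2 ≈ 29.0455

The integral term ∫_7^22 x·e^(−x/7) dx = 27.2908.
½[f(7) + f(22)] = ½[2.57516 + 0.949505] = 1.76233.
Integral + boundary = 29.0532.
k=1: B_{2}/(2)! × [f^{(1)}(22) − f^{(1)}(7)] = 1/12 × (-0.0924842 − 0.00000) = -0.00770702.
Partial sum through k=1: 29.0455.
k=2: B_{4}/(4)! × [f^{(3)}(22) − f^{(3)}(7)] = −1/720 × (-0.000125829 − 0.0150155) = 2.10296e-05.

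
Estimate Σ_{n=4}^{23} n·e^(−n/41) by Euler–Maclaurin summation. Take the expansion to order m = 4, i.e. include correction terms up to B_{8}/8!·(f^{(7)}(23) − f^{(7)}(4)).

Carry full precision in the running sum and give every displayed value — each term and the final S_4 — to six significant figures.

Integral: ∫_4^23 x·e^(−x/41) dx = 176.111.
½[f(4) + f(23)] = ½[3.62819 + 13.1250] = 8.37659.
Running total after boundary: 184.487.
Order-1 term: 1/12 · (0.250530 − 0.818555) = -0.0473354.
After k=1: 184.440.
Order-2 term: −1/720 · (0.000827980 − 0.00156612) = 1.02520e-06.
After k=2: 184.440.
Order-3 term: 1/30240 · (8.96445e-07 − 1.57364e-06) = -2.23942e-11.
After k=3: 184.440.
Order-4 term: −1/1209600 · (7.73550e-10 − 1.31804e-09) = 4.50142e-16.

S_4 ≈ 184.440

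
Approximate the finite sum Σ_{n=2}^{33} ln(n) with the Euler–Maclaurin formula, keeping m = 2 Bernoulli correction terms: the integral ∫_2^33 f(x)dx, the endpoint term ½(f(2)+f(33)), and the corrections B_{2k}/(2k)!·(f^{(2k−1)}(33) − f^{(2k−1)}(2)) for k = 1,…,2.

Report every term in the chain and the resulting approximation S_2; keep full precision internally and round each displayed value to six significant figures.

∫_2^33 ln(x) dx evaluates to 82.9985.
½[f(2) + f(33)] = ½[0.693147 + 3.49651] = 2.09483.
So far: 85.0933.
k=1: B_{2}/(2)! × [f^{(1)}(33) − f^{(1)}(2)] = 1/12 × (0.0303030 − 0.500000) = -0.0391414.
Partial sum through k=1: 85.0541.
k=2: B_{4}/(4)! × [f^{(3)}(33) − f^{(3)}(2)] = −1/720 × (5.56529e-05 − 0.250000) = 0.000347145.

S_2 ≈ 85.0545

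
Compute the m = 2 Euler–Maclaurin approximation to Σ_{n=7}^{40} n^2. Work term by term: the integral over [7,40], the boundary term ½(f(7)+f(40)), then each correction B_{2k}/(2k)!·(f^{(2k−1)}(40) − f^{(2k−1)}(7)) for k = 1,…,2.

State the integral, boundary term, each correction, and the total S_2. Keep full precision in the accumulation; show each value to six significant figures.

S_2 ≈ 22049.0

Integral: ∫_7^40 x^2 dx = 21219.0.
Endpoint term: (f(7) + f(40))/2 = (49.0000 + 1600.00)/2 = 824.500.
So far: 22043.5.
k=1: B_{2}/(2)! × [f^{(1)}(40) − f^{(1)}(7)] = 1/12 × (80.0000 − 14.0000) = 5.50000.
Running total after k=1: 22049.0.
k=2: B_{4}/(4)! × [f^{(3)}(40) − f^{(3)}(7)] = −1/720 × (0.00000 − 0.00000) = 0.00000.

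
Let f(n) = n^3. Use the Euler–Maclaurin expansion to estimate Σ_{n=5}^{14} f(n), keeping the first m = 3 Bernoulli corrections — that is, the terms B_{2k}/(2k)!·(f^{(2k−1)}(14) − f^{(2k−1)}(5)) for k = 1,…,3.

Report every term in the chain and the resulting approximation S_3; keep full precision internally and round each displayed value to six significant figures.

Integral: ∫_5^14 x^3 dx = 9447.75.
Endpoint term: (f(5) + f(14))/2 = (125.000 + 2744.00)/2 = 1434.50.
Running total after boundary: 10882.2.
Order-1 term: 1/12 · (588.000 − 75.0000) = 42.7500.
After k=1: 10925.0.
Order-2 term: −1/720 · (6.00000 − 6.00000) = 0.00000.
After k=2: 10925.0.
Order-3 term: 1/30240 · (0.00000 − 0.00000) = 0.00000.

S_3 ≈ 10925.0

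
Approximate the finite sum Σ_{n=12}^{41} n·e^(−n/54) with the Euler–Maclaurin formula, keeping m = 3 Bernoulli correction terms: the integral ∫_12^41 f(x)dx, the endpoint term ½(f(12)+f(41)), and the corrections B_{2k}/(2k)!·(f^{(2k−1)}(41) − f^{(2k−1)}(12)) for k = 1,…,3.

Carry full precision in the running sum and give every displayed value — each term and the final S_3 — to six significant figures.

S_3 ≈ 467.278

Integral: ∫_12^41 x·e^(−x/54) dx = 452.922.
Boundary: ½(f(12) + f(41)) = ½(9.60885 + 19.1885) = 14.3987.
Running total after boundary: 467.320.
Correction k=1: B_{2}/2! · (f^{(1)}(41) − f^{(1)}(12)) = 1/12 · (0.112670 − 0.622796) = -0.0425105.
Partial sum through k=1: 467.278.
Correction k=2: B_{4}/4! · (f^{(3)}(41) − f^{(3)}(12)) = −1/720 · (0.000359635 − 0.000762781) = 5.59926e-07.
Partial sum through k=2: 467.278.
Correction k=3: B_{6}/6! · (f^{(5)}(41) − f^{(5)}(12)) = 1/30240 · (2.33413e-07 − 4.49926e-07) = -7.15983e-12.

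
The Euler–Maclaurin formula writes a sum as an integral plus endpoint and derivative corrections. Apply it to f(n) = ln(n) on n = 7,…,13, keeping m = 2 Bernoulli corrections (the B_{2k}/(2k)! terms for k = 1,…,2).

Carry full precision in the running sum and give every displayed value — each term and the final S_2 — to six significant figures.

S_2 ≈ 15.9729

The integral term ∫_7^13 ln(x) dx = 13.7230.
Endpoint term: (f(7) + f(13))/2 = (1.94591 + 2.56495)/2 = 2.25543.
Running total after boundary: 15.9784.
Order-1 term: 1/12 · (0.0769231 − 0.142857) = -0.00549451.
After k=1: 15.9729.
Order-2 term: −1/720 · (0.000910332 − 0.00583090) = 6.83413e-06.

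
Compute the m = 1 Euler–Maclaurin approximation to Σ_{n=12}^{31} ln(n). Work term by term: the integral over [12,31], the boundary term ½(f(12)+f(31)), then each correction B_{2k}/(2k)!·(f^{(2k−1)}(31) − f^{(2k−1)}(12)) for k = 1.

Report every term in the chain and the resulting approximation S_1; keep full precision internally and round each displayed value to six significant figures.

The integral term ∫_12^31 ln(x) dx = 57.6347.
Boundary: ½(f(12) + f(31)) = ½(2.48491 + 3.43399) = 2.95945.
So far: 60.5942.
Order-1 term: 1/12 · (0.0322581 − 0.0833333) = -0.00425627.

S_1 ≈ 60.5899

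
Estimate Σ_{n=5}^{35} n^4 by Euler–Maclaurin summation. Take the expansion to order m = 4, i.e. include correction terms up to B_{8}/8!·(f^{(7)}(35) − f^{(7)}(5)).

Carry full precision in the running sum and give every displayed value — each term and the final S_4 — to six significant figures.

∫_5^35 x^4 dx evaluates to 1.05038e+07.
½[f(5) + f(35)] = ½[625.000 + 1.50062e+06] = 750625.
Integral + boundary = 1.12544e+07.
Correction k=1: B_{2}/2! · (f^{(1)}(35) − f^{(1)}(5)) = 1/12 · (171500 − 500.000) = 14250.0.
After k=1: 1.12686e+07.
Correction k=2: B_{4}/4! · (f^{(3)}(35) − f^{(3)}(5)) = −1/720 · (840.000 − 120.000) = -1.00000.
After k=2: 1.12686e+07.
Correction k=3: B_{6}/6! · (f^{(5)}(35) − f^{(5)}(5)) = 1/30240 · (0.00000 − 0.00000) = 0.00000.
After k=3: 1.12686e+07.
Correction k=4: B_{8}/8! · (f^{(7)}(35) − f^{(7)}(5)) = −1/1209600 · (0.00000 − 0.00000) = 0.00000.

S_4 ≈ 1.12686e+07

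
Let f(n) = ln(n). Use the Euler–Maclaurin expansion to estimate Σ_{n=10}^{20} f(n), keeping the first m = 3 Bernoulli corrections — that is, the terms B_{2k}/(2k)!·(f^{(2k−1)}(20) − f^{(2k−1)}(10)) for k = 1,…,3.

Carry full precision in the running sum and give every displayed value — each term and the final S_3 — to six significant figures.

S_3 ≈ 29.5338

∫_10^20 ln(x) dx evaluates to 26.8888.
½[f(10) + f(20)] = ½[2.30259 + 2.99573] = 2.64916.
So far: 29.5380.
k=1: B_{2}/(2)! × [f^{(1)}(20) − f^{(1)}(10)] = 1/12 × (0.0500000 − 0.100000) = -0.00416667.
Running total after k=1: 29.5338.
k=2: B_{4}/(4)! × [f^{(3)}(20) − f^{(3)}(10)] = −1/720 × (0.000250000 − 0.00200000) = 2.43056e-06.
Running total after k=2: 29.5338.
k=3: B_{6}/(6)! × [f^{(5)}(20) − f^{(5)}(10)] = 1/30240 × (7.50000e-06 − 0.000240000) = -7.68849e-09.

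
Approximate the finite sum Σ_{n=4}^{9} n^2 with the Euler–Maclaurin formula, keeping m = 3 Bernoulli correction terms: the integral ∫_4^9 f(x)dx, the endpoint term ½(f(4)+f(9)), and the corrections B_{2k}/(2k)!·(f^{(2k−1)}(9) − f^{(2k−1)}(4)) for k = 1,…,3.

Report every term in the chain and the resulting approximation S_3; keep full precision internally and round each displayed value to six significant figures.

Integral: ∫_4^9 x^2 dx = 221.667.
½[f(4) + f(9)] = ½[16.0000 + 81.0000] = 48.5000.
So far: 270.167.
k=1: B_{2}/(2)! × [f^{(1)}(9) − f^{(1)}(4)] = 1/12 × (18.0000 − 8.00000) = 0.833333.
Running total after k=1: 271.000.
k=2: B_{4}/(4)! × [f^{(3)}(9) − f^{(3)}(4)] = −1/720 × (0.00000 − 0.00000) = 0.00000.
Running total after k=2: 271.000.
k=3: B_{6}/(6)! × [f^{(5)}(9) − f^{(5)}(4)] = 1/30240 × (0.00000 − 0.00000) = 0.00000.

S_3 ≈ 271.000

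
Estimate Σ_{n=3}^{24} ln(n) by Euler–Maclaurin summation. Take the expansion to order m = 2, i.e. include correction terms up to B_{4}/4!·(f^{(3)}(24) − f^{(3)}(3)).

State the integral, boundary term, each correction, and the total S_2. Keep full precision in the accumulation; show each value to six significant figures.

S_2 ≈ 54.0916

∫_3^24 ln(x) dx evaluates to 51.9775.
½[f(3) + f(24)] = ½[1.09861 + 3.17805] = 2.13833.
Running total after boundary: 54.1158.
Order-1 term: 1/12 · (0.0416667 − 0.333333) = -0.0243056.
After k=1: 54.0915.
Order-2 term: −1/720 · (0.000144676 − 0.0740741) = 0.000102680.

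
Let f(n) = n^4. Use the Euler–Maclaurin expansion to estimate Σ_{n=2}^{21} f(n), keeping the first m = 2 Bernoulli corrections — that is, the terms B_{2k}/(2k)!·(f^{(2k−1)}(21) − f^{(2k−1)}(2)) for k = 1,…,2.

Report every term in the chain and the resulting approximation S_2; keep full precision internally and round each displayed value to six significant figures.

The integral term ∫_2^21 x^4 dx = 816814.
Endpoint term: (f(2) + f(21))/2 = (16.0000 + 194481)/2 = 97248.5.
Running total after boundary: 914062.
k=1: B_{2}/(2)! × [f^{(1)}(21) − f^{(1)}(2)] = 1/12 × (37044.0 − 32.0000) = 3084.33.
Running total after k=1: 917147.
k=2: B_{4}/(4)! × [f^{(3)}(21) − f^{(3)}(2)] = −1/720 × (504.000 − 48.0000) = -0.633333.

S_2 ≈ 917146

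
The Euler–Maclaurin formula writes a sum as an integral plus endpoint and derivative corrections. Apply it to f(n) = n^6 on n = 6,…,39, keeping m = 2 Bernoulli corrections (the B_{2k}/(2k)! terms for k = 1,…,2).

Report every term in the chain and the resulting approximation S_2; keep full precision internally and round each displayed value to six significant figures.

S_2 ≈ 2.14089e+10

The integral term ∫_6^39 x^6 dx = 1.96044e+10.
½[f(6) + f(39)] = ½[46656.0 + 3.51874e+09] = 1.75940e+09.
Running total after boundary: 2.13638e+10.
Order-1 term: 1/12 · (5.41345e+08 − 46656.0) = 4.51082e+07.
Partial sum through k=1: 2.14089e+10.
Order-2 term: −1/720 · (7.11828e+06 − 25920.0) = -9850.50.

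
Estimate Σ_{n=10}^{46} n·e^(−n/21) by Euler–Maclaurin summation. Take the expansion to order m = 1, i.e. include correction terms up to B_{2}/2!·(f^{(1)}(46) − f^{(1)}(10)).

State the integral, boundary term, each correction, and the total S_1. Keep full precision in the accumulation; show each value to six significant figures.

Integral: ∫_10^46 x·e^(−x/21) dx = 246.974.
Boundary: ½(f(10) + f(46)) = ½(6.21145 + 5.14572) = 5.67859.
Running total after boundary: 252.652.
k=1: B_{2}/(2)! × [f^{(1)}(46) − f^{(1)}(10)] = 1/12 × (-0.133171 − 0.325362) = -0.0382110.

S_1 ≈ 252.614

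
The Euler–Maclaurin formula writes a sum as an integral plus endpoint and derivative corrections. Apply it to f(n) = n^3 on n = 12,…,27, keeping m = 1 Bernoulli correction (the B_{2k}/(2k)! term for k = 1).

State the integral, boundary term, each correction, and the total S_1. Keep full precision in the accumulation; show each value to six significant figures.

∫_12^27 x^3 dx evaluates to 127676.
Endpoint term: (f(12) + f(27))/2 = (1728.00 + 19683.0)/2 = 10705.5.
Running total after boundary: 138382.
k=1: B_{2}/(2)! × [f^{(1)}(27) − f^{(1)}(12)] = 1/12 × (2187.00 − 432.000) = 146.250.

S_1 ≈ 138528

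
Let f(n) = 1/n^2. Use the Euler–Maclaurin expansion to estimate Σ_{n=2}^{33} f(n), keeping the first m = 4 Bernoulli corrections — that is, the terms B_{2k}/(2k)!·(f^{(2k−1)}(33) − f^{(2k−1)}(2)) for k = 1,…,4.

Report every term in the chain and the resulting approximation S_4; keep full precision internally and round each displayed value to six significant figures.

The integral term ∫_2^33 1/x^2 dx = 0.469697.
Boundary: ½(f(2) + f(33)) = ½(0.250000 + 0.000918274) = 0.125459.
So far: 0.595156.
Order-1 term: 1/12 · (-5.56529e-05 − (-0.250000)) = 0.0208287.
Partial sum through k=1: 0.615985.
Order-2 term: −1/720 · (-6.13256e-07 − (-0.750000)) = -0.00104167.
Partial sum through k=2: 0.614943.
Order-3 term: 1/30240 · (-1.68941e-08 − (-5.62500)) = 0.000186012.
Partial sum through k=3: 0.615129.
Order-4 term: −1/1209600 · (-8.68750e-10 − (-78.7500)) = -6.51042e-05.

S_4 ≈ 0.615064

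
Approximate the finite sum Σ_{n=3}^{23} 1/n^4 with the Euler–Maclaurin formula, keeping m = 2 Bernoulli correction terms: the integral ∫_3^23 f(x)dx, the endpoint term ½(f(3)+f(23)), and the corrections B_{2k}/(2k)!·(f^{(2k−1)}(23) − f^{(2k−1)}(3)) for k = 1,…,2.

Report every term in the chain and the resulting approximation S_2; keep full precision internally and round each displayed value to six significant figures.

∫_3^23 1/x^4 dx evaluates to 0.0123183.
Boundary: ½(f(3) + f(23)) = ½(0.0123457 + 3.57346e-06) = 0.00617463.
So far: 0.0184929.
Correction k=1: B_{2}/2! · (f^{(1)}(23) − f^{(1)}(3)) = 1/12 · (-6.21471e-07 − (-0.0164609)) = 0.00137169.
Running total after k=1: 0.0198646.
Correction k=2: B_{4}/4! · (f^{(3)}(23) − f^{(3)}(3)) = −1/720 · (-3.52441e-08 − (-0.0548697)) = -7.62078e-05.

S_2 ≈ 0.0197884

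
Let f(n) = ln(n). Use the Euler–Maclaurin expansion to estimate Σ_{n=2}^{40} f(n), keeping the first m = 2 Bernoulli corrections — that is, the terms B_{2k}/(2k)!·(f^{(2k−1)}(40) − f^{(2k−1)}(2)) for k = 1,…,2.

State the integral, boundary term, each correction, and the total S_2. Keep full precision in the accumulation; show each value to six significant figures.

S_2 ≈ 110.321

∫_2^40 ln(x) dx evaluates to 108.169.
½[f(2) + f(40)] = ½[0.693147 + 3.68888] = 2.19101.
So far: 110.360.
k=1: B_{2}/(2)! × [f^{(1)}(40) − f^{(1)}(2)] = 1/12 × (0.0250000 − 0.500000) = -0.0395833.
After k=1: 110.320.
k=2: B_{4}/(4)! × [f^{(3)}(40) − f^{(3)}(2)] = −1/720 × (3.12500e-05 − 0.250000) = 0.000347179.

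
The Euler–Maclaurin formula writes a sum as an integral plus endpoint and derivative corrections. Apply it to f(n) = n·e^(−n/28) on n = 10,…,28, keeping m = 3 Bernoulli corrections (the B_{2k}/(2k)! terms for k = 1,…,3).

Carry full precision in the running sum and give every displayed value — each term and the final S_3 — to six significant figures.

S_3 ≈ 176.228

The integral term ∫_10^28 x·e^(−x/28) dx = 167.617.
Boundary: ½(f(10) + f(28)) = ½(6.99673 + 10.3006) = 8.64867.
Running total after boundary: 176.265.
Order-1 term: 1/12 · (0.00000 − 0.449789) = -0.0374825.
Partial sum through k=1: 176.228.
Order-2 term: −1/720 · (0.000938468 − 0.00235859) = 1.97239e-06.
Partial sum through k=2: 176.228.
Order-3 term: 1/30240 · (2.39405e-06 − 5.28504e-06) = -9.56014e-11.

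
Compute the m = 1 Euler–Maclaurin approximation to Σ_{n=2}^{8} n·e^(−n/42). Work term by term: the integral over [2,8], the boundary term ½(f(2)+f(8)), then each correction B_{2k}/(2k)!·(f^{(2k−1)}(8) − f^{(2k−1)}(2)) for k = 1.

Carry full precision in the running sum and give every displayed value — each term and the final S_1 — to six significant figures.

The integral term ∫_2^8 x·e^(−x/42) dx = 26.2750.
Boundary: ½(f(2) + f(8)) = ½(1.90699 + 6.61252) = 4.25976.
So far: 30.5347.
Correction k=1: B_{2}/2! · (f^{(1)}(8) − f^{(1)}(2)) = 1/12 · (0.669124 − 0.908092) = -0.0199140.

S_1 ≈ 30.5148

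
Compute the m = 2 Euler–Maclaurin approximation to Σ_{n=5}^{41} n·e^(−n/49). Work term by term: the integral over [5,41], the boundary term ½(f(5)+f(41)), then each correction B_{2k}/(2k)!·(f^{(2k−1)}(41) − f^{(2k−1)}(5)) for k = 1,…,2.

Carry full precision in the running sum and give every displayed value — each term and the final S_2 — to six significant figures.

S_2 ≈ 490.323

Integral: ∫_5^41 x·e^(−x/49) dx = 479.248.
½[f(5) + f(41)] = ½[4.51496 + 17.7580] = 11.1365.
Running total after boundary: 490.385.
Correction k=1: B_{2}/2! · (f^{(1)}(41) − f^{(1)}(5)) = 1/12 · (0.0707139 − 0.810851) = -0.0616781.
Partial sum through k=1: 490.323.
Correction k=2: B_{4}/4! · (f^{(3)}(41) − f^{(3)}(5)) = −1/720 · (0.000390237 − 0.00108989) = 9.71746e-07.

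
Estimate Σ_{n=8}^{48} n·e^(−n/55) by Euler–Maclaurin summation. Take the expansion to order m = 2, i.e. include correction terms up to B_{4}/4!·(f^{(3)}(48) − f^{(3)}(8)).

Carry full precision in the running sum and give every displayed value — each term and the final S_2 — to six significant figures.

The integral term ∫_8^48 x·e^(−x/55) dx = 629.044.
Endpoint term: (f(8) + f(48))/2 = (6.91703 + 20.0549)/2 = 13.4860.
Integral + boundary = 642.530.
Order-1 term: 1/12 · (0.0531759 − 0.738865) = -0.0571408.
Running total after k=1: 642.472.
Order-2 term: −1/720 · (0.000293817 − 0.000815909) = 7.25127e-07.

S_2 ≈ 642.472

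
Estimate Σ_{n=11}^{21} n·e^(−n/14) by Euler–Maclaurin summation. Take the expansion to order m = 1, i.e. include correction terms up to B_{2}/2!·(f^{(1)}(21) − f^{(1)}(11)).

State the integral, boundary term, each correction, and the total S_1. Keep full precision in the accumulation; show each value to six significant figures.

S_1 ≈ 55.0264

The integral term ∫_11^21 x·e^(−x/14) dx = 50.1941.
½[f(11) + f(21)] = ½[5.01373 + 4.68573] = 4.84973.
Integral + boundary = 55.0439.
k=1: B_{2}/(2)! × [f^{(1)}(21) − f^{(1)}(11)] = 1/12 × (-0.111565 − 0.0976701) = -0.0174363.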